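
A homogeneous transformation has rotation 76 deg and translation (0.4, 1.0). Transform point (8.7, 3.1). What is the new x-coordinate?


x' = cos(theta)*px - sin(theta)*py + tx
= 0.2419*8.7 - 0.9703*3.1 + 0.4
= -0.5032


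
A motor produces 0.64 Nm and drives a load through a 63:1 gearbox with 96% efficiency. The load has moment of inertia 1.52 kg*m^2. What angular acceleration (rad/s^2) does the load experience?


tau_out = tau_motor * N * eta
= 0.64 * 63 * 0.96 = 38.7072 Nm
alpha = tau_out / I = 38.7072 / 1.52
= 25.4653 rad/s^2


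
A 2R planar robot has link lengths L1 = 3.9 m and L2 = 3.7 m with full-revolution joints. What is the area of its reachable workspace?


r_max = L1 + L2 = 7.6 m
r_min = |L1 - L2| = 0.2 m
Area = pi*(r_max^2 - r_min^2)
= pi*(57.76 - 0.04)
= pi * 57.72
= 181.3327 m^2


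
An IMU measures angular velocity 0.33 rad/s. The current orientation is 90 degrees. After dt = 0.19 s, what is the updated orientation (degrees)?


delta_theta = w * dt = 0.33 * 0.19 = 0.0627 rad
= 3.5924 deg
theta_new = 90 + 3.5924 = 93.5924 deg


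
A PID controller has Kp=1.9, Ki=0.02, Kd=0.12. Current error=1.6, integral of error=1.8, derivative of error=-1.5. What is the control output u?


u = Kp*e + Ki*int(e) + Kd*de/dt
= 1.9*1.6 + 0.02*1.8 + 0.12*(-1.5)
= 3.04 + 0.036 + -0.18
= 2.896


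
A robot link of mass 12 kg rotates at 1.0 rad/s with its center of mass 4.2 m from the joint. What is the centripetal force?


F = m * omega^2 * r
= 12 * 1.0^2 * 4.2
= 12 * 1.0 * 4.2
= 50.4 N


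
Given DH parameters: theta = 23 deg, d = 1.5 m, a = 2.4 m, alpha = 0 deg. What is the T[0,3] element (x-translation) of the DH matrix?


T[0,3] = a * cos(theta)
= 2.4 * cos(23 deg)
= 2.4 * 0.9205
= 2.2092


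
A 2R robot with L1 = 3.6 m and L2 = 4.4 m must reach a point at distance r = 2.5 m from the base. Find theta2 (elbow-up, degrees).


cos(theta2) = (r^2 - L1^2 - L2^2) / (2*L1*L2)
cos(theta2) = (6.25 - 12.96 - 19.36) / 31.68
cos(theta2) = -0.822917
theta2 = 145.3778 degrees


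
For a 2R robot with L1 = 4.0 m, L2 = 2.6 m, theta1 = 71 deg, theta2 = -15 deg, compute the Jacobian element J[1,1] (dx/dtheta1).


J[1,1] = -L1*sin(t1) - L2*sin(t1+t2)
= -4.0*sin(71) - 2.6*sin(56)
= -5.9376


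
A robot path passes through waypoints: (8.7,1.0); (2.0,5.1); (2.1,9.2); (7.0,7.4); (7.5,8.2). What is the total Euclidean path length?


Segment lengths:
  seg1 = sqrt((-6.7)^2 + (4.1)^2) = 7.8549
  seg2 = sqrt((0.1)^2 + (4.1)^2) = 4.1012
  seg3 = sqrt((4.9)^2 + (-1.8)^2) = 5.2202
  seg4 = sqrt((0.5)^2 + (0.8)^2) = 0.9434
Total = 18.1197


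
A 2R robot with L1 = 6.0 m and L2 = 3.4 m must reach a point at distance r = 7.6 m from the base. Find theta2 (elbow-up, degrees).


cos(theta2) = (r^2 - L1^2 - L2^2) / (2*L1*L2)
cos(theta2) = (57.76 - 36.0 - 11.56) / 40.8
cos(theta2) = 0.25
theta2 = 75.5225 degrees


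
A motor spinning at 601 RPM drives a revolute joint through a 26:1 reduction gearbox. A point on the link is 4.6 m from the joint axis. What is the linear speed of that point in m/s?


omega_motor = 601 * 2*pi/60 = 62.9366 rad/s
omega_joint = omega_motor / 26 = 2.4206 rad/s
v = omega_joint * r = 2.4206 * 4.6
= 11.1349 m/s


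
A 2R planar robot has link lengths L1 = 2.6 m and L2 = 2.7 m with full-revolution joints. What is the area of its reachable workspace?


r_max = L1 + L2 = 5.3 m
r_min = |L1 - L2| = 0.1 m
Area = pi*(r_max^2 - r_min^2)
= pi*(28.09 - 0.01)
= pi * 28.08
= 88.2159 m^2


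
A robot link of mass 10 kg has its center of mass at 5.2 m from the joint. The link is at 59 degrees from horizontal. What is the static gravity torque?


tau = m*g*L*cos(angle)
= 10 * 9.81 * 5.2 * cos(59 deg)
= 10 * 9.81 * 5.2 * 0.515
= 262.7312 Nm


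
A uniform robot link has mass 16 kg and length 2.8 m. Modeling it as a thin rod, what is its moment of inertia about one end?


I = (1/3) * m * L^2
= (1/3) * 16 * 2.8^2
= 0.333333 * 16 * 7.84
= 41.8133 kg*m^2


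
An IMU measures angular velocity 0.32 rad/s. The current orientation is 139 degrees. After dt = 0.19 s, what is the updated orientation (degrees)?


delta_theta = w * dt = 0.32 * 0.19 = 0.0608 rad
= 3.4836 deg
theta_new = 139 + 3.4836 = 142.4836 deg


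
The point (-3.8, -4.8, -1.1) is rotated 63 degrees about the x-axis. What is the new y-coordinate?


Rotation about x-axis: y' = y*cos(theta) - z*sin(theta)
= -4.8 * 0.454 - -1.1 * 0.891
= -1.199


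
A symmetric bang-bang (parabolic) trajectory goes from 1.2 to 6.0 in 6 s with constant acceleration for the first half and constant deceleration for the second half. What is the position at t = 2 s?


Symmetric rest-to-rest: each phase covers (pf-p0)/2 in time T/2. 0.5*a*(T/2)^2 = (pf-p0)/2 => a = 4*(pf-p0)/T^2
a = 4*(6.0-1.2)/6^2 = 0.5333
t = 2 is in the acceleration phase (t <= T/2).
p = p0 + 0.5*a*t^2 = 1.2 + 0.5*0.5333*2^2
= 2.2667


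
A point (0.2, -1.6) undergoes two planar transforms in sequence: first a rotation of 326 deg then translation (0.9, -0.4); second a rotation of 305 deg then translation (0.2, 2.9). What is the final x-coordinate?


After transform 1:
x1 = cos(326)*0.2 - sin(326)*-1.6 + 0.9 = 0.1711
y1 = sin(326)*0.2 + cos(326)*-1.6 + -0.4 = -1.8383
After transform 2:
x2 = cos(305)*0.1711 - sin(305)*-1.8383 + 0.2
= -1.2077


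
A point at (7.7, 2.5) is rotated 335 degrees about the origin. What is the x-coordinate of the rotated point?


x' = x*cos(theta) - y*sin(theta)
cos(335 deg) = 0.9063, sin(335 deg) = -0.4226
x' = 7.7 * 0.9063 - 2.5 * -0.4226
= 6.9786 - -1.0565
= 8.0351


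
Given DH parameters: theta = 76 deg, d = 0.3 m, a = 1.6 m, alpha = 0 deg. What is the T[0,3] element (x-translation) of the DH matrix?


T[0,3] = a * cos(theta)
= 1.6 * cos(76 deg)
= 1.6 * 0.2419
= 0.3871


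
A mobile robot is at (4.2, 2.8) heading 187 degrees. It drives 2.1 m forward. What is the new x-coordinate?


x_new = x0 + d*cos(theta)
= 4.2 + 2.1*cos(187)
= 4.2 + -2.0843
= 2.1157


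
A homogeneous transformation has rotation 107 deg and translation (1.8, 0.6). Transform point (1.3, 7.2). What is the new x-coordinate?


x' = cos(theta)*px - sin(theta)*py + tx
= -0.2924*1.3 - 0.9563*7.2 + 1.8
= -5.4655


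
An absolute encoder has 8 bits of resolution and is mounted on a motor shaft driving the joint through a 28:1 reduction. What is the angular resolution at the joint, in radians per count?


counts = 2^8 = 256
effective counts at joint = 256 * 28 = 7168
resolution = 2*pi / 7168
= 8.7656e-04 rad/count


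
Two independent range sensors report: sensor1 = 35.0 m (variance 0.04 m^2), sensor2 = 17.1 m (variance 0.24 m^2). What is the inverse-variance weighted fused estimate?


w1 = (1/var1) / (1/var1 + 1/var2)
   = 25.0 / (25.0 + 4.1667) = 0.8571
w2 = 1 - w1 = 0.1429
fused = w1*s1 + w2*s2 = 30.0 + 2.4429
= 32.4429 m


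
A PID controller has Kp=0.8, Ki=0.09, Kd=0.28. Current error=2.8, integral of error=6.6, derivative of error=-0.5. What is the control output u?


u = Kp*e + Ki*int(e) + Kd*de/dt
= 0.8*2.8 + 0.09*6.6 + 0.28*(-0.5)
= 2.24 + 0.594 + -0.14
= 2.694


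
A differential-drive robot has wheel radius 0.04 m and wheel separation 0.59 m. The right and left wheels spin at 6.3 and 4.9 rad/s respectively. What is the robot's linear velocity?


vR = r*wR = 0.04*6.3 = 0.252 m/s
vL = r*wL = 0.04*4.9 = 0.196 m/s
v = (vR+vL)/2 = 0.224 m/s
omega = (vR-vL)/L = 0.0949 rad/s
linear velocity = 0.224 m/s


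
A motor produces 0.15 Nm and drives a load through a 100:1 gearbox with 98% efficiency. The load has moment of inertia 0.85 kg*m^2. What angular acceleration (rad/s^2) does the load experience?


tau_out = tau_motor * N * eta
= 0.15 * 100 * 0.98 = 14.7 Nm
alpha = tau_out / I = 14.7 / 0.85
= 17.2941 rad/s^2


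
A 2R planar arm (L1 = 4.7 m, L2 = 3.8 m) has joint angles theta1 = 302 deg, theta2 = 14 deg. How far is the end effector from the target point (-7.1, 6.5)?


End effector via forward kinematics:
x = L1*cos(t1) + L2*cos(t1+t2) = 5.2241
y = L1*sin(t1) + L2*sin(t1+t2) = -6.6255
Distance to target:
d = sqrt((-7.1 - 5.2241)^2 + (6.5 - -6.6255)^2)
= sqrt(151.8837 + 172.2795)
= 18.0045 m


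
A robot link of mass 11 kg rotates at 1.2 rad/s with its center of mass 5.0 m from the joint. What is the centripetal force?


F = m * omega^2 * r
= 11 * 1.2^2 * 5.0
= 11 * 1.44 * 5.0
= 79.2 N


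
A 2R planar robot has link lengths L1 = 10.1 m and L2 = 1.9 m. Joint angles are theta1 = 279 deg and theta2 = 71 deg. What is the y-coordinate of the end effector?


Convert angles to radians: theta1 = 4.8695, theta2 = 1.2392
y = L1*sin(theta1) + L2*sin(theta1+theta2)
y = -9.9757 + -0.3299
y = -10.3056


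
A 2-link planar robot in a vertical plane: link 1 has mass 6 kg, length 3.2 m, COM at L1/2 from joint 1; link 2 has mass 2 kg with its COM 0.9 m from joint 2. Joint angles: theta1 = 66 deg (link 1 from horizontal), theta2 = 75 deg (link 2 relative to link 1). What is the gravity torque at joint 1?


Horizontal distance from joint 1 to link-1 COM:
  x_c1 = (L1/2)*cos(t1) = 1.6 * 0.4067 = 0.6508 m
Horizontal distance from joint 1 to link-2 COM:
  x_c2 = L1*cos(t1) + Lc2*cos(t1+t2)
       = 3.2*0.4067 + 0.9*-0.7771 = 0.6021 m
tau1 = m1*g*x_c1 + m2*g*x_c2
     = 6*9.81*0.6508 + 2*9.81*0.6021
     = 38.3048 + 11.8137
     = 50.1185 Nm


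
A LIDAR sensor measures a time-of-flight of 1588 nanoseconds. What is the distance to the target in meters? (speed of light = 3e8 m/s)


tof = 1588 ns = 1.588e-06 s
dist = c * tof / 2
= 3e8 * 1.588e-06 / 2
= 238.2 m


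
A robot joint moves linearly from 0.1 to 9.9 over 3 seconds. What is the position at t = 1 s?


s = t/T = 1/3 = 0.3333
p(t) = p0 + (pf-p0)*s
= 0.1 + (9.9 - 0.1) * 0.3333
= 3.3667


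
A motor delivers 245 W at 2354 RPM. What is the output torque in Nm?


omega = 2354 * 2*pi/60 = 246.5103 rad/s
tau = P / omega = 245 / 246.5103
= 0.9939 Nm


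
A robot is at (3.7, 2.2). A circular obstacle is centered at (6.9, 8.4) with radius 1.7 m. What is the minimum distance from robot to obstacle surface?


center_dist = sqrt((3.7-6.9)^2 + (2.2-8.4)^2)
= sqrt(10.24 + 38.44)
= 6.9771
min_dist = center_dist - radius = 6.9771 - 1.7 = 5.2771 m


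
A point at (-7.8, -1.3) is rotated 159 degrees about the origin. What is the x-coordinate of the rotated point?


x' = x*cos(theta) - y*sin(theta)
cos(159 deg) = -0.9336, sin(159 deg) = 0.3584
x' = -7.8 * -0.9336 - -1.3 * 0.3584
= 7.2819 - -0.4659
= 7.7478


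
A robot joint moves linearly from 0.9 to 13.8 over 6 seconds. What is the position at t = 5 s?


s = t/T = 5/6 = 0.8333
p(t) = p0 + (pf-p0)*s
= 0.9 + (13.8 - 0.9) * 0.8333
= 11.65


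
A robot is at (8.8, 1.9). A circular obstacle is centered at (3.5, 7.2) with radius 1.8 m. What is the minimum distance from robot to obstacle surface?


center_dist = sqrt((8.8-3.5)^2 + (1.9-7.2)^2)
= sqrt(28.09 + 28.09)
= 7.4953
min_dist = center_dist - radius = 7.4953 - 1.8 = 5.6953 m


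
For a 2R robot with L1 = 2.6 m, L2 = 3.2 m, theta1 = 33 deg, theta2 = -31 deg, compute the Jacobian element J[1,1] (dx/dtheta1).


J[1,1] = -L1*sin(t1) - L2*sin(t1+t2)
= -2.6*sin(33) - 3.2*sin(2)
= -1.5277


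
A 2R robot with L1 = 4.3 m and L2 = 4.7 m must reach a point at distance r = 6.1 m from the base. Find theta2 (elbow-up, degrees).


cos(theta2) = (r^2 - L1^2 - L2^2) / (2*L1*L2)
cos(theta2) = (37.21 - 18.49 - 22.09) / 40.42
cos(theta2) = -0.083375
theta2 = 94.7826 degrees


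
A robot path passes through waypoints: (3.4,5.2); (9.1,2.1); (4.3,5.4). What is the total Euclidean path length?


Segment lengths:
  seg1 = sqrt((5.7)^2 + (-3.1)^2) = 6.4885
  seg2 = sqrt((-4.8)^2 + (3.3)^2) = 5.8249
Total = 12.3134


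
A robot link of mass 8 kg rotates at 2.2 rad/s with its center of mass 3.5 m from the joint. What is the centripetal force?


F = m * omega^2 * r
= 8 * 2.2^2 * 3.5
= 8 * 4.84 * 3.5
= 135.52 N


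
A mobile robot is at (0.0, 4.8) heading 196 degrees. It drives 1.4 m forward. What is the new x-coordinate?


x_new = x0 + d*cos(theta)
= 0.0 + 1.4*cos(196)
= 0.0 + -1.3458
= -1.3458


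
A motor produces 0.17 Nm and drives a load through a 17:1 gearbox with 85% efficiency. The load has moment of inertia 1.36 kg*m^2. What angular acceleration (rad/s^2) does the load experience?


tau_out = tau_motor * N * eta
= 0.17 * 17 * 0.85 = 2.4565 Nm
alpha = tau_out / I = 2.4565 / 1.36
= 1.8062 rad/s^2


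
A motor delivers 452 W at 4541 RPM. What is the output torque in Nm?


omega = 4541 * 2*pi/60 = 475.5324 rad/s
tau = P / omega = 452 / 475.5324
= 0.9505 Nm


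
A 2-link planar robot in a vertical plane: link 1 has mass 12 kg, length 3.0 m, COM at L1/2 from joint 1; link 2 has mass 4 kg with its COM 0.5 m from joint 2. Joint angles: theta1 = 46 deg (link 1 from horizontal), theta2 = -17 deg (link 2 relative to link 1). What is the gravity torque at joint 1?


Horizontal distance from joint 1 to link-1 COM:
  x_c1 = (L1/2)*cos(t1) = 1.5 * 0.6947 = 1.042 m
Horizontal distance from joint 1 to link-2 COM:
  x_c2 = L1*cos(t1) + Lc2*cos(t1+t2)
       = 3.0*0.6947 + 0.5*0.8746 = 2.5213 m
tau1 = m1*g*x_c1 + m2*g*x_c2
     = 12*9.81*1.042 + 4*9.81*2.5213
     = 122.6628 + 98.9352
     = 221.598 Nm


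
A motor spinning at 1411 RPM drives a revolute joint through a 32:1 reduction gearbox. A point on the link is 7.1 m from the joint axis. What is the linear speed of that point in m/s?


omega_motor = 1411 * 2*pi/60 = 147.7596 rad/s
omega_joint = omega_motor / 32 = 4.6175 rad/s
v = omega_joint * r = 4.6175 * 7.1
= 32.7842 m/s


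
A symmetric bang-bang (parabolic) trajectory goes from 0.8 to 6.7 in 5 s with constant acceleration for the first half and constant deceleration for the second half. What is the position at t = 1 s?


Symmetric rest-to-rest: each phase covers (pf-p0)/2 in time T/2. 0.5*a*(T/2)^2 = (pf-p0)/2 => a = 4*(pf-p0)/T^2
a = 4*(6.7-0.8)/5^2 = 0.944
t = 1 is in the acceleration phase (t <= T/2).
p = p0 + 0.5*a*t^2 = 0.8 + 0.5*0.944*1^2
= 1.272


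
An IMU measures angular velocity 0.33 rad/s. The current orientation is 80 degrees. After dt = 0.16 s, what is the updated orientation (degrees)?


delta_theta = w * dt = 0.33 * 0.16 = 0.0528 rad
= 3.0252 deg
theta_new = 80 + 3.0252 = 83.0252 deg


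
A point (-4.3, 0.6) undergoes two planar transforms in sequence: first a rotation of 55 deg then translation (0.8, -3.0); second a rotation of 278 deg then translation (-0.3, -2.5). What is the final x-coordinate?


After transform 1:
x1 = cos(55)*-4.3 - sin(55)*0.6 + 0.8 = -2.1579
y1 = sin(55)*-4.3 + cos(55)*0.6 + -3.0 = -6.1782
After transform 2:
x2 = cos(278)*-2.1579 - sin(278)*-6.1782 + -0.3
= -6.7184


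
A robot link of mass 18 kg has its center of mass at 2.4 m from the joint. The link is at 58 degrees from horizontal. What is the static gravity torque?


tau = m*g*L*cos(angle)
= 18 * 9.81 * 2.4 * cos(58 deg)
= 18 * 9.81 * 2.4 * 0.5299
= 224.5755 Nm


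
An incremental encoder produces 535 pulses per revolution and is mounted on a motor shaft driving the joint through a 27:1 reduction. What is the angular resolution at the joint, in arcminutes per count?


counts per rev = 535
effective counts at joint = 535 * 27 = 14445
resolution = 360*60 / 14445
= 1.4953 arcmin/count


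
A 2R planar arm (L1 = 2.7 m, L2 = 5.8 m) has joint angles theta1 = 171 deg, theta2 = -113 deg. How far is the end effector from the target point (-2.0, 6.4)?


End effector via forward kinematics:
x = L1*cos(t1) + L2*cos(t1+t2) = 0.4068
y = L1*sin(t1) + L2*sin(t1+t2) = 5.3411
Distance to target:
d = sqrt((-2.0 - 0.4068)^2 + (6.4 - 5.3411)^2)
= sqrt(5.7926 + 1.1214)
= 2.6294 m


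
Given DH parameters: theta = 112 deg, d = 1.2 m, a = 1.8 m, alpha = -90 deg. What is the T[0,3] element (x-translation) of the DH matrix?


T[0,3] = a * cos(theta)
= 1.8 * cos(112 deg)
= 1.8 * -0.3746
= -0.6743


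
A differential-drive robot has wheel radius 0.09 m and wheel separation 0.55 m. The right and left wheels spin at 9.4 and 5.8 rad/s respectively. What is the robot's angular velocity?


vR = r*wR = 0.09*9.4 = 0.846 m/s
vL = r*wL = 0.09*5.8 = 0.522 m/s
v = (vR+vL)/2 = 0.684 m/s
omega = (vR-vL)/L = 0.5891 rad/s
angular velocity = 0.5891 rad/s


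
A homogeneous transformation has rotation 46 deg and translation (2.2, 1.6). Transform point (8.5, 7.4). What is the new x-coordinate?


x' = cos(theta)*px - sin(theta)*py + tx
= 0.6947*8.5 - 0.7193*7.4 + 2.2
= 2.7815


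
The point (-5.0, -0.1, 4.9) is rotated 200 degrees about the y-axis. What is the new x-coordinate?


Rotation about y-axis: x' = x*cos(theta) + z*sin(theta)
= -5.0 * -0.9397 + 4.9 * -0.342
= 3.0226


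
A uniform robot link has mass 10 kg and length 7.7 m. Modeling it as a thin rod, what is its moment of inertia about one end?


I = (1/3) * m * L^2
= (1/3) * 10 * 7.7^2
= 0.333333 * 10 * 59.29
= 197.6333 kg*m^2


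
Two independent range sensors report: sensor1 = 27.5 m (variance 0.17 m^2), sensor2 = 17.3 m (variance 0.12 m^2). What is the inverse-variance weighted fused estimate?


w1 = (1/var1) / (1/var1 + 1/var2)
   = 5.8824 / (5.8824 + 8.3333) = 0.4138
w2 = 1 - w1 = 0.5862
fused = w1*s1 + w2*s2 = 11.3793 + 10.1414
= 21.5207 m


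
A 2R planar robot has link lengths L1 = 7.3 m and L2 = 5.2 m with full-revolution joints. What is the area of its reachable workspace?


r_max = L1 + L2 = 12.5 m
r_min = |L1 - L2| = 2.1 m
Area = pi*(r_max^2 - r_min^2)
= pi*(156.25 - 4.41)
= pi * 151.84
= 477.0194 m^2


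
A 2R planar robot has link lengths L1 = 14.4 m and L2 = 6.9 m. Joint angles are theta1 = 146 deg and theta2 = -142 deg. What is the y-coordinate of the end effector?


Convert angles to radians: theta1 = 2.5482, theta2 = -2.4784
y = L1*sin(theta1) + L2*sin(theta1+theta2)
y = 8.0524 + 0.4813
y = 8.5337


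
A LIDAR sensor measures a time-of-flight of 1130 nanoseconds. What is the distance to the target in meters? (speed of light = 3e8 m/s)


tof = 1130 ns = 1.13e-06 s
dist = c * tof / 2
= 3e8 * 1.13e-06 / 2
= 169.5 m


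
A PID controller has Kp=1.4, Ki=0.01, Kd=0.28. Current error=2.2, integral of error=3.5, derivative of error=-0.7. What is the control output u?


u = Kp*e + Ki*int(e) + Kd*de/dt
= 1.4*2.2 + 0.01*3.5 + 0.28*(-0.7)
= 3.08 + 0.035 + -0.196
= 2.919


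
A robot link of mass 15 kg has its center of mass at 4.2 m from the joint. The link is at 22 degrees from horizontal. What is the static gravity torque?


tau = m*g*L*cos(angle)
= 15 * 9.81 * 4.2 * cos(22 deg)
= 15 * 9.81 * 4.2 * 0.9272
= 573.0274 Nm


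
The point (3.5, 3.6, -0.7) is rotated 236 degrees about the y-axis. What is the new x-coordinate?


Rotation about y-axis: x' = x*cos(theta) + z*sin(theta)
= 3.5 * -0.5592 + -0.7 * -0.829
= -1.3768


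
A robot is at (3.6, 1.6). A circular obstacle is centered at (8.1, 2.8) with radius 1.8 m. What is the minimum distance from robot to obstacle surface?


center_dist = sqrt((3.6-8.1)^2 + (1.6-2.8)^2)
= sqrt(20.25 + 1.44)
= 4.6573
min_dist = center_dist - radius = 4.6573 - 1.8 = 2.8573 m


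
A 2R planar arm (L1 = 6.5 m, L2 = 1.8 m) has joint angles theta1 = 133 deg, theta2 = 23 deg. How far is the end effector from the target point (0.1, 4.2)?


End effector via forward kinematics:
x = L1*cos(t1) + L2*cos(t1+t2) = -6.0774
y = L1*sin(t1) + L2*sin(t1+t2) = 5.4859
Distance to target:
d = sqrt((0.1 - -6.0774)^2 + (4.2 - 5.4859)^2)
= sqrt(38.1599 + 1.6536)
= 6.3098 m


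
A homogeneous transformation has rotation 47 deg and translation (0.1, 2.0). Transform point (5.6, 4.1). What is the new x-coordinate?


x' = cos(theta)*px - sin(theta)*py + tx
= 0.682*5.6 - 0.7314*4.1 + 0.1
= 0.9206


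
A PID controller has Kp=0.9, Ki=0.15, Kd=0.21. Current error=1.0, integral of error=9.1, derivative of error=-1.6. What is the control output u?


u = Kp*e + Ki*int(e) + Kd*de/dt
= 0.9*1.0 + 0.15*9.1 + 0.21*(-1.6)
= 0.9 + 1.365 + -0.336
= 1.929


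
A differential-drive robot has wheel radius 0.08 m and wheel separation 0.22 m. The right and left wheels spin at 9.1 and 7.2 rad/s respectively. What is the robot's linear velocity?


vR = r*wR = 0.08*9.1 = 0.728 m/s
vL = r*wL = 0.08*7.2 = 0.576 m/s
v = (vR+vL)/2 = 0.652 m/s
omega = (vR-vL)/L = 0.6909 rad/s
linear velocity = 0.652 m/s


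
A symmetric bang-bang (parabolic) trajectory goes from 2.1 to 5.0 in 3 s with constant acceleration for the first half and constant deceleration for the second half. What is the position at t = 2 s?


Symmetric rest-to-rest: each phase covers (pf-p0)/2 in time T/2. 0.5*a*(T/2)^2 = (pf-p0)/2 => a = 4*(pf-p0)/T^2
a = 4*(5.0-2.1)/3^2 = 1.2889
t = 2 is in the deceleration phase (t > T/2).
p = pf - 0.5*a*(T-t)^2 = 5.0 - 0.5*1.2889*1^2
= 4.3556


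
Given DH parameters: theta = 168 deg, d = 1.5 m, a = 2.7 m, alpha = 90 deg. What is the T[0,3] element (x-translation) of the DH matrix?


T[0,3] = a * cos(theta)
= 2.7 * cos(168 deg)
= 2.7 * -0.9781
= -2.641


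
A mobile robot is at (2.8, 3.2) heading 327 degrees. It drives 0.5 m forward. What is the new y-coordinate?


y_new = y0 + d*sin(theta)
= 3.2 + 0.5*sin(327)
= 3.2 + -0.2723
= 2.9277


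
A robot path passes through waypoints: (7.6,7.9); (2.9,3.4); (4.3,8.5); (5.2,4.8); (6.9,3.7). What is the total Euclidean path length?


Segment lengths:
  seg1 = sqrt((-4.7)^2 + (-4.5)^2) = 6.5069
  seg2 = sqrt((1.4)^2 + (5.1)^2) = 5.2887
  seg3 = sqrt((0.9)^2 + (-3.7)^2) = 3.8079
  seg4 = sqrt((1.7)^2 + (-1.1)^2) = 2.0248
Total = 17.6283


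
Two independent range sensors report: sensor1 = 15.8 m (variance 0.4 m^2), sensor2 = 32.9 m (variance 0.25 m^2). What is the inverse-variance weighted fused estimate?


w1 = (1/var1) / (1/var1 + 1/var2)
   = 2.5 / (2.5 + 4.0) = 0.3846
w2 = 1 - w1 = 0.6154
fused = w1*s1 + w2*s2 = 6.0769 + 20.2462
= 26.3231 m


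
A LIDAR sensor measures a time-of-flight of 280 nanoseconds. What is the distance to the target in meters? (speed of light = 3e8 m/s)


tof = 280 ns = 2.8e-07 s
dist = c * tof / 2
= 3e8 * 2.8e-07 / 2
= 42.0 m


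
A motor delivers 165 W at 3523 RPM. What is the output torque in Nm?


omega = 3523 * 2*pi/60 = 368.9277 rad/s
tau = P / omega = 165 / 368.9277
= 0.4472 Nm


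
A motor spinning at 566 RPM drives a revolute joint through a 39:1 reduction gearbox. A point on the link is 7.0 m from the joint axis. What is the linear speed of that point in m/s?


omega_motor = 566 * 2*pi/60 = 59.2714 rad/s
omega_joint = omega_motor / 39 = 1.5198 rad/s
v = omega_joint * r = 1.5198 * 7.0
= 10.6385 m/s


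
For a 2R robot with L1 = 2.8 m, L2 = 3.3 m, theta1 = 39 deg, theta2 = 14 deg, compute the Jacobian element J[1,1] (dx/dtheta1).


J[1,1] = -L1*sin(t1) - L2*sin(t1+t2)
= -2.8*sin(39) - 3.3*sin(53)
= -4.3976


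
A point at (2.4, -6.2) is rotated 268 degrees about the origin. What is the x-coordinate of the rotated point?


x' = x*cos(theta) - y*sin(theta)
cos(268 deg) = -0.0349, sin(268 deg) = -0.9994
x' = 2.4 * -0.0349 - -6.2 * -0.9994
= -0.0838 - 6.1962
= -6.28


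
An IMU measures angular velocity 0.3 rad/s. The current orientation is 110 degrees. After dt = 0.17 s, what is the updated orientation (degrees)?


delta_theta = w * dt = 0.3 * 0.17 = 0.051 rad
= 2.9221 deg
theta_new = 110 + 2.9221 = 112.9221 deg


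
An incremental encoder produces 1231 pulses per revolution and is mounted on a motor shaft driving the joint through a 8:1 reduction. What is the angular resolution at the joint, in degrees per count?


counts per rev = 1231
effective counts at joint = 1231 * 8 = 9848
resolution = 360 / 9848
= 0.0366 deg/count


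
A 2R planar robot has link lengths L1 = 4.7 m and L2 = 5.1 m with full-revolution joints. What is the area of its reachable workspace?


r_max = L1 + L2 = 9.8 m
r_min = |L1 - L2| = 0.4 m
Area = pi*(r_max^2 - r_min^2)
= pi*(96.04 - 0.16)
= pi * 95.88
= 301.2159 m^2


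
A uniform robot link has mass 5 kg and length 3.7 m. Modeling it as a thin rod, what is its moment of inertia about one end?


I = (1/3) * m * L^2
= (1/3) * 5 * 3.7^2
= 0.333333 * 5 * 13.69
= 22.8167 kg*m^2


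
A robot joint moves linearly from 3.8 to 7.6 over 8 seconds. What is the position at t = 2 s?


s = t/T = 2/8 = 0.25
p(t) = p0 + (pf-p0)*s
= 3.8 + (7.6 - 3.8) * 0.25
= 4.75


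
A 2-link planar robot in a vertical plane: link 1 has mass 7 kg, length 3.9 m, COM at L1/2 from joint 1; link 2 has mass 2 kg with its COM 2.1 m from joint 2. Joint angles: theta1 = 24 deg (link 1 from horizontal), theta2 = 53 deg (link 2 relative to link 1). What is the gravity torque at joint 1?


Horizontal distance from joint 1 to link-1 COM:
  x_c1 = (L1/2)*cos(t1) = 1.95 * 0.9135 = 1.7814 m
Horizontal distance from joint 1 to link-2 COM:
  x_c2 = L1*cos(t1) + Lc2*cos(t1+t2)
       = 3.9*0.9135 + 2.1*0.225 = 4.0352 m
tau1 = m1*g*x_c1 + m2*g*x_c2
     = 7*9.81*1.7814 + 2*9.81*4.0352
     = 122.3297 + 79.1711
     = 201.5008 Nm


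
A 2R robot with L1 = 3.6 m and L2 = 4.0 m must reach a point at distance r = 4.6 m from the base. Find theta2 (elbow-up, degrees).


cos(theta2) = (r^2 - L1^2 - L2^2) / (2*L1*L2)
cos(theta2) = (21.16 - 12.96 - 16.0) / 28.8
cos(theta2) = -0.270833
theta2 = 105.7139 degrees


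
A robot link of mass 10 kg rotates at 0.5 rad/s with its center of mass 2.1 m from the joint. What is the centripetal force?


F = m * omega^2 * r
= 10 * 0.5^2 * 2.1
= 10 * 0.25 * 2.1
= 5.25 N


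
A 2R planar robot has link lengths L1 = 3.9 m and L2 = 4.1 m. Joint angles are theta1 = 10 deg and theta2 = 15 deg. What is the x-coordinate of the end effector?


Convert angles to radians: theta1 = 0.1745, theta2 = 0.2618
x = L1*cos(theta1) + L2*cos(theta1+theta2)
x = 3.8408 + 3.7159
x = 7.5566


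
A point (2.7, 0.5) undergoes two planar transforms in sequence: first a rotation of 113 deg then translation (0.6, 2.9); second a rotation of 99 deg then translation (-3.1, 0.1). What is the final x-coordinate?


After transform 1:
x1 = cos(113)*2.7 - sin(113)*0.5 + 0.6 = -0.9152
y1 = sin(113)*2.7 + cos(113)*0.5 + 2.9 = 5.19
After transform 2:
x2 = cos(99)*-0.9152 - sin(99)*5.19 + -3.1
= -8.0829


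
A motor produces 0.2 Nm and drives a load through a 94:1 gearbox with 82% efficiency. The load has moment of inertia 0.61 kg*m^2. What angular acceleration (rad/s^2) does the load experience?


tau_out = tau_motor * N * eta
= 0.2 * 94 * 0.82 = 15.416 Nm
alpha = tau_out / I = 15.416 / 0.61
= 25.2721 rad/s^2


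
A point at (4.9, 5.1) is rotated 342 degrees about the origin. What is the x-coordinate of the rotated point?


x' = x*cos(theta) - y*sin(theta)
cos(342 deg) = 0.9511, sin(342 deg) = -0.309
x' = 4.9 * 0.9511 - 5.1 * -0.309
= 4.6602 - -1.576
= 6.2362


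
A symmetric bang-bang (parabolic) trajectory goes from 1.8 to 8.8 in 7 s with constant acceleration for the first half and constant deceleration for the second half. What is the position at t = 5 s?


Symmetric rest-to-rest: each phase covers (pf-p0)/2 in time T/2. 0.5*a*(T/2)^2 = (pf-p0)/2 => a = 4*(pf-p0)/T^2
a = 4*(8.8-1.8)/7^2 = 0.5714
t = 5 is in the deceleration phase (t > T/2).
p = pf - 0.5*a*(T-t)^2 = 8.8 - 0.5*0.5714*2^2
= 7.6571


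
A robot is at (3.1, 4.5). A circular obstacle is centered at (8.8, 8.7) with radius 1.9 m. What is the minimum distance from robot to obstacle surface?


center_dist = sqrt((3.1-8.8)^2 + (4.5-8.7)^2)
= sqrt(32.49 + 17.64)
= 7.0803
min_dist = center_dist - radius = 7.0803 - 1.9 = 5.1803 m


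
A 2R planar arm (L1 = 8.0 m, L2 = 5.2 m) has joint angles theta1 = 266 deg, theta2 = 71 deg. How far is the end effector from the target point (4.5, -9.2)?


End effector via forward kinematics:
x = L1*cos(t1) + L2*cos(t1+t2) = 4.2286
y = L1*sin(t1) + L2*sin(t1+t2) = -10.0123
Distance to target:
d = sqrt((4.5 - 4.2286)^2 + (-9.2 - -10.0123)^2)
= sqrt(0.0737 + 0.6599)
= 0.8565 m


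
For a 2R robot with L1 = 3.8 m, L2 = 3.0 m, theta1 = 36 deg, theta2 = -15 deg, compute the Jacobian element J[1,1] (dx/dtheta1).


J[1,1] = -L1*sin(t1) - L2*sin(t1+t2)
= -3.8*sin(36) - 3.0*sin(21)
= -3.3087


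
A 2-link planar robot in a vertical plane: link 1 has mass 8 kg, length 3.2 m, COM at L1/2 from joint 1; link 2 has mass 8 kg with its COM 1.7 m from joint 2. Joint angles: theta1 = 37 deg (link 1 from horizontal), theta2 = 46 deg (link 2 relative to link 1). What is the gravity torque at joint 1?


Horizontal distance from joint 1 to link-1 COM:
  x_c1 = (L1/2)*cos(t1) = 1.6 * 0.7986 = 1.2778 m
Horizontal distance from joint 1 to link-2 COM:
  x_c2 = L1*cos(t1) + Lc2*cos(t1+t2)
       = 3.2*0.7986 + 1.7*0.1219 = 2.7628 m
tau1 = m1*g*x_c1 + m2*g*x_c2
     = 8*9.81*1.2778 + 8*9.81*2.7628
     = 100.2831 + 216.8254
     = 317.1085 Nm


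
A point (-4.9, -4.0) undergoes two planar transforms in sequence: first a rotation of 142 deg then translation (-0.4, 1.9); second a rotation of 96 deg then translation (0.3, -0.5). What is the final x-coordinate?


After transform 1:
x1 = cos(142)*-4.9 - sin(142)*-4.0 + -0.4 = 5.9239
y1 = sin(142)*-4.9 + cos(142)*-4.0 + 1.9 = 2.0353
After transform 2:
x2 = cos(96)*5.9239 - sin(96)*2.0353 + 0.3
= -2.3434


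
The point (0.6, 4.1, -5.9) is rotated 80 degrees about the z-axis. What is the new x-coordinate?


Rotation about z-axis: x' = x*cos(theta) - y*sin(theta)
= 0.6 * 0.1736 - 4.1 * 0.9848
= -3.9335


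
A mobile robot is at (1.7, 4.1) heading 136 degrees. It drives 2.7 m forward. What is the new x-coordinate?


x_new = x0 + d*cos(theta)
= 1.7 + 2.7*cos(136)
= 1.7 + -1.9422
= -0.2422


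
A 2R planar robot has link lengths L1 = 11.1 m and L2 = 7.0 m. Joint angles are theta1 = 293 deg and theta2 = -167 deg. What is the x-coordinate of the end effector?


Convert angles to radians: theta1 = 5.1138, theta2 = -2.9147
x = L1*cos(theta1) + L2*cos(theta1+theta2)
x = 4.3371 + -4.1145
x = 0.2226


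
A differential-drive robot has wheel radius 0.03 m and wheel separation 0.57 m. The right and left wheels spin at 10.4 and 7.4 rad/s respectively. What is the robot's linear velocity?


vR = r*wR = 0.03*10.4 = 0.312 m/s
vL = r*wL = 0.03*7.4 = 0.222 m/s
v = (vR+vL)/2 = 0.267 m/s
omega = (vR-vL)/L = 0.1579 rad/s
linear velocity = 0.267 m/s


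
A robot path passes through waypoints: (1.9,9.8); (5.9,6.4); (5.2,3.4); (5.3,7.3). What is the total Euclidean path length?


Segment lengths:
  seg1 = sqrt((4.0)^2 + (-3.4)^2) = 5.2498
  seg2 = sqrt((-0.7)^2 + (-3.0)^2) = 3.0806
  seg3 = sqrt((0.1)^2 + (3.9)^2) = 3.9013
Total = 12.2316


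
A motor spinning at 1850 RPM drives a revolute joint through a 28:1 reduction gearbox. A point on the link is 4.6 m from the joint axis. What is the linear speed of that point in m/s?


omega_motor = 1850 * 2*pi/60 = 193.7315 rad/s
omega_joint = omega_motor / 28 = 6.919 rad/s
v = omega_joint * r = 6.919 * 4.6
= 31.8273 m/s


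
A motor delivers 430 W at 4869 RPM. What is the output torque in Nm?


omega = 4869 * 2*pi/60 = 509.8805 rad/s
tau = P / omega = 430 / 509.8805
= 0.8433 Nm


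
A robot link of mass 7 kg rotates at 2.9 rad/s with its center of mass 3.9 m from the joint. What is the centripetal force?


F = m * omega^2 * r
= 7 * 2.9^2 * 3.9
= 7 * 8.41 * 3.9
= 229.593 N


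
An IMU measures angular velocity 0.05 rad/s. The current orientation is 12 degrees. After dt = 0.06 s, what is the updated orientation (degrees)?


delta_theta = w * dt = 0.05 * 0.06 = 0.003 rad
= 0.1719 deg
theta_new = 12 + 0.1719 = 12.1719 deg


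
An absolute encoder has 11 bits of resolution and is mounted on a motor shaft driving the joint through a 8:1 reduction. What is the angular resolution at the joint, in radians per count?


counts = 2^11 = 2048
effective counts at joint = 2048 * 8 = 16384
resolution = 2*pi / 16384
= 3.8350e-04 rad/count


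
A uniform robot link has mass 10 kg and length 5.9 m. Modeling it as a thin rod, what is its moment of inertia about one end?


I = (1/3) * m * L^2
= (1/3) * 10 * 5.9^2
= 0.333333 * 10 * 34.81
= 116.0333 kg*m^2


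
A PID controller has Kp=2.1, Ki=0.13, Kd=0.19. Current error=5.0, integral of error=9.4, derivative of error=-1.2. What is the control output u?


u = Kp*e + Ki*int(e) + Kd*de/dt
= 2.1*5.0 + 0.13*9.4 + 0.19*(-1.2)
= 10.5 + 1.222 + -0.228
= 11.494


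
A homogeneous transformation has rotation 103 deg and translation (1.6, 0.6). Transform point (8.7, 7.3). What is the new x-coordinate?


x' = cos(theta)*px - sin(theta)*py + tx
= -0.225*8.7 - 0.9744*7.3 + 1.6
= -7.47


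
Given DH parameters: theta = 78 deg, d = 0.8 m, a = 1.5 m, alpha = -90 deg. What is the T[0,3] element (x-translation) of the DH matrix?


T[0,3] = a * cos(theta)
= 1.5 * cos(78 deg)
= 1.5 * 0.2079
= 0.3119


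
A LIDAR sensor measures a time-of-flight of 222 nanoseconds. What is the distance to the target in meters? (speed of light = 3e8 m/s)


tof = 222 ns = 2.22e-07 s
dist = c * tof / 2
= 3e8 * 2.22e-07 / 2
= 33.3 m


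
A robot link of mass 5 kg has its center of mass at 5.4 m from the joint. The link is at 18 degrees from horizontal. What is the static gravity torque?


tau = m*g*L*cos(angle)
= 5 * 9.81 * 5.4 * cos(18 deg)
= 5 * 9.81 * 5.4 * 0.9511
= 251.9063 Nm


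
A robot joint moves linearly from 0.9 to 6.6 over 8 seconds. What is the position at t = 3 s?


s = t/T = 3/8 = 0.375
p(t) = p0 + (pf-p0)*s
= 0.9 + (6.6 - 0.9) * 0.375
= 3.0375


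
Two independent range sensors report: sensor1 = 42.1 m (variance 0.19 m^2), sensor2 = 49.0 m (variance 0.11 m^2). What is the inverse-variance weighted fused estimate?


w1 = (1/var1) / (1/var1 + 1/var2)
   = 5.2632 / (5.2632 + 9.0909) = 0.3667
w2 = 1 - w1 = 0.6333
fused = w1*s1 + w2*s2 = 15.4367 + 31.0333
= 46.47 m


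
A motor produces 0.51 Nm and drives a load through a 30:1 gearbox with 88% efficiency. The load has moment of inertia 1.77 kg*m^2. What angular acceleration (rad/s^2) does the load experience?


tau_out = tau_motor * N * eta
= 0.51 * 30 * 0.88 = 13.464 Nm
alpha = tau_out / I = 13.464 / 1.77
= 7.6068 rad/s^2


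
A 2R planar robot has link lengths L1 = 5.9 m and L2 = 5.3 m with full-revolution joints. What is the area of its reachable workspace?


r_max = L1 + L2 = 11.2 m
r_min = |L1 - L2| = 0.6 m
Area = pi*(r_max^2 - r_min^2)
= pi*(125.44 - 0.36)
= pi * 125.08
= 392.9504 m^2


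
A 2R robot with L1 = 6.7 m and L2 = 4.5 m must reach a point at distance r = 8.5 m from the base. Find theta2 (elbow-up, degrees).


cos(theta2) = (r^2 - L1^2 - L2^2) / (2*L1*L2)
cos(theta2) = (72.25 - 44.89 - 20.25) / 60.3
cos(theta2) = 0.11791
theta2 = 83.2285 degrees


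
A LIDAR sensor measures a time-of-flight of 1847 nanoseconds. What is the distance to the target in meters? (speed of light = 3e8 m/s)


tof = 1847 ns = 1.847e-06 s
dist = c * tof / 2
= 3e8 * 1.847e-06 / 2
= 277.05 m


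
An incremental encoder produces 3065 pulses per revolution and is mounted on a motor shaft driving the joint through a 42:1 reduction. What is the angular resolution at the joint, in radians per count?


counts per rev = 3065
effective counts at joint = 3065 * 42 = 128730
resolution = 2*pi / 128730
= 4.8809e-05 rad/count


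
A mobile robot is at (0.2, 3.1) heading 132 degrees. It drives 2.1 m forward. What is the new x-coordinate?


x_new = x0 + d*cos(theta)
= 0.2 + 2.1*cos(132)
= 0.2 + -1.4052
= -1.2052


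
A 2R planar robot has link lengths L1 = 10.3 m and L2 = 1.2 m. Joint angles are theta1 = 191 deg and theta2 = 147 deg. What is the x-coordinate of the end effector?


Convert angles to radians: theta1 = 3.3336, theta2 = 2.5656
x = L1*cos(theta1) + L2*cos(theta1+theta2)
x = -10.1108 + 1.1126
x = -8.9981


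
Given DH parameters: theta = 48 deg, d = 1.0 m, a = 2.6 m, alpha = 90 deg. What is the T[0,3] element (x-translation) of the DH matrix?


T[0,3] = a * cos(theta)
= 2.6 * cos(48 deg)
= 2.6 * 0.6691
= 1.7397


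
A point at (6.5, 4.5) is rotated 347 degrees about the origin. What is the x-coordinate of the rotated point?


x' = x*cos(theta) - y*sin(theta)
cos(347 deg) = 0.9744, sin(347 deg) = -0.225
x' = 6.5 * 0.9744 - 4.5 * -0.225
= 6.3334 - -1.0123
= 7.3457


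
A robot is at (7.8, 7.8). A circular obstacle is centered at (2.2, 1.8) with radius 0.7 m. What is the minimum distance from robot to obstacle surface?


center_dist = sqrt((7.8-2.2)^2 + (7.8-1.8)^2)
= sqrt(31.36 + 36.0)
= 8.2073
min_dist = center_dist - radius = 8.2073 - 0.7 = 7.5073 m


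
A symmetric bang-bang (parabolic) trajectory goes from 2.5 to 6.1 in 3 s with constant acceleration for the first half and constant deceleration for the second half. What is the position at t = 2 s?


Symmetric rest-to-rest: each phase covers (pf-p0)/2 in time T/2. 0.5*a*(T/2)^2 = (pf-p0)/2 => a = 4*(pf-p0)/T^2
a = 4*(6.1-2.5)/3^2 = 1.6
t = 2 is in the deceleration phase (t > T/2).
p = pf - 0.5*a*(T-t)^2 = 6.1 - 0.5*1.6*1^2
= 5.3


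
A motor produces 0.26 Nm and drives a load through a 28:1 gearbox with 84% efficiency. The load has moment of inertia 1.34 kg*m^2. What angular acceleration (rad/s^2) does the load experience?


tau_out = tau_motor * N * eta
= 0.26 * 28 * 0.84 = 6.1152 Nm
alpha = tau_out / I = 6.1152 / 1.34
= 4.5636 rad/s^2


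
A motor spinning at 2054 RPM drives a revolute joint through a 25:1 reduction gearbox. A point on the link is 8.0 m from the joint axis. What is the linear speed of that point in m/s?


omega_motor = 2054 * 2*pi/60 = 215.0944 rad/s
omega_joint = omega_motor / 25 = 8.6038 rad/s
v = omega_joint * r = 8.6038 * 8.0
= 68.8302 m/s


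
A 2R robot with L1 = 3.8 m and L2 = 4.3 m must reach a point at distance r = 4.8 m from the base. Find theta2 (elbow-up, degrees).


cos(theta2) = (r^2 - L1^2 - L2^2) / (2*L1*L2)
cos(theta2) = (23.04 - 14.44 - 18.49) / 32.68
cos(theta2) = -0.302632
theta2 = 107.6157 degrees


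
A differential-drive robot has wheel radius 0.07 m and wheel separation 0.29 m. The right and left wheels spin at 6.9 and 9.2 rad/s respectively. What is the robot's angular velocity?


vR = r*wR = 0.07*6.9 = 0.483 m/s
vL = r*wL = 0.07*9.2 = 0.644 m/s
v = (vR+vL)/2 = 0.5635 m/s
omega = (vR-vL)/L = -0.5552 rad/s
angular velocity = -0.5552 rad/s


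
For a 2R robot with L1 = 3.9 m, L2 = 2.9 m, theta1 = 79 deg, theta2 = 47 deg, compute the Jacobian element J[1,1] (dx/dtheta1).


J[1,1] = -L1*sin(t1) - L2*sin(t1+t2)
= -3.9*sin(79) - 2.9*sin(126)
= -6.1745


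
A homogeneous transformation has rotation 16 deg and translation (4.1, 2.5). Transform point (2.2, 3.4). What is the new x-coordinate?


x' = cos(theta)*px - sin(theta)*py + tx
= 0.9613*2.2 - 0.2756*3.4 + 4.1
= 5.2776


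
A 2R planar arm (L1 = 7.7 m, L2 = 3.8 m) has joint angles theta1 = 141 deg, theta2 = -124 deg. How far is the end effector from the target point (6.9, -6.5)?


End effector via forward kinematics:
x = L1*cos(t1) + L2*cos(t1+t2) = -2.3501
y = L1*sin(t1) + L2*sin(t1+t2) = 5.9568
Distance to target:
d = sqrt((6.9 - -2.3501)^2 + (-6.5 - 5.9568)^2)
= sqrt(85.5637 + 155.1714)
= 15.5156 m


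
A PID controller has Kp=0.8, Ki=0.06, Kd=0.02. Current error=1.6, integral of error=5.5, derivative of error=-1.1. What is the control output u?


u = Kp*e + Ki*int(e) + Kd*de/dt
= 0.8*1.6 + 0.06*5.5 + 0.02*(-1.1)
= 1.28 + 0.33 + -0.022
= 1.588


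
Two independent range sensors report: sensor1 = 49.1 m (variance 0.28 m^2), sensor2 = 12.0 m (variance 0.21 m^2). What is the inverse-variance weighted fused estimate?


w1 = (1/var1) / (1/var1 + 1/var2)
   = 3.5714 / (3.5714 + 4.7619) = 0.4286
w2 = 1 - w1 = 0.5714
fused = w1*s1 + w2*s2 = 21.0429 + 6.8571
= 27.9 m


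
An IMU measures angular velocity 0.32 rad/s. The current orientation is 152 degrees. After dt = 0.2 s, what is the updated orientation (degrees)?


delta_theta = w * dt = 0.32 * 0.2 = 0.064 rad
= 3.6669 deg
theta_new = 152 + 3.6669 = 155.6669 deg


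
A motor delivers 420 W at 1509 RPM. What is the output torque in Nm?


omega = 1509 * 2*pi/60 = 158.0221 rad/s
tau = P / omega = 420 / 158.0221
= 2.6579 Nm
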